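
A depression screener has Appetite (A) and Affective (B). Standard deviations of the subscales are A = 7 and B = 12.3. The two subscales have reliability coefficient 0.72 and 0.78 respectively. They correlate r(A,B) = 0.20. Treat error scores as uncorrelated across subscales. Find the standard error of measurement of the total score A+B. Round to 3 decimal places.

6.856

Var(total) = 200.29 + 34.44 = 234.73.
True-score variance = 153.286 + 34.44 = 187.726, so reliability = 0.7998.
Error variance = 234.73 − 187.726 = 47.0038; SEM = √47.0038 = 6.856.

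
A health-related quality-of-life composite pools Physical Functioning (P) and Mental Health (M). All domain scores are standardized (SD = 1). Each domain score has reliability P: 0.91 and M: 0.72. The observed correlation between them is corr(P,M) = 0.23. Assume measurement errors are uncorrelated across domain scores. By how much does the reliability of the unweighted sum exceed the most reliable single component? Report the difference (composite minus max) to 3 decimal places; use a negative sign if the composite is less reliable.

Var(sum) = 2 + 0.46 = 2.46; true-score variance = 1.63 + 0.46 = 2.09; composite reliability = 0.8496.
Max component reliability = 0.9100.
Difference = 0.8496 − 0.9100 = -0.060.

-0.060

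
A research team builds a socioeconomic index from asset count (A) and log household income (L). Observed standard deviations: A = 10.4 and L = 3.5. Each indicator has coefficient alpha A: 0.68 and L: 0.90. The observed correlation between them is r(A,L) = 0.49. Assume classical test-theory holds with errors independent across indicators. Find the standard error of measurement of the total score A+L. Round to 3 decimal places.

Var(total) = 120.41 + 35.672 = 156.082.
True-score variance = 84.5738 + 35.672 = 120.246, so reliability = 0.7704.
Error variance = 156.082 − 120.246 = 35.8362; SEM = √35.8362 = 5.986.

5.986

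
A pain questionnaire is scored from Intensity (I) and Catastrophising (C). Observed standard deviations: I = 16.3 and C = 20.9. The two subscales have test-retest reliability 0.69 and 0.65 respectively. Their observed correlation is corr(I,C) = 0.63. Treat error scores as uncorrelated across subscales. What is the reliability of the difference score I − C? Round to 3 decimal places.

Var(I−C) = 16.3² + 20.9² − 2·16.3·20.9·0.63 = 702.5 − 429.244 = 273.256.
With uncorrelated errors the cross-covariances are all true-score covariance, so they carry over unchanged; only the diagonal terms shrink to ρᵢσᵢ².
True-score variance = [16.3²·0.69 + 20.9²·0.65] − 429.244 = 467.253 − 429.244 = 38.0084.
Reliability = 38.0084 / 273.256 = 0.139.

0.139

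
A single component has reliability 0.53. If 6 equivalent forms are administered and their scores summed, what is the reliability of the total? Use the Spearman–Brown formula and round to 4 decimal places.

ρ_k = kρ / (1 + (k−1)ρ) = 6·0.53 / (1 + 5·0.53) = 3.180 / 3.650 = 0.8712.

0.8712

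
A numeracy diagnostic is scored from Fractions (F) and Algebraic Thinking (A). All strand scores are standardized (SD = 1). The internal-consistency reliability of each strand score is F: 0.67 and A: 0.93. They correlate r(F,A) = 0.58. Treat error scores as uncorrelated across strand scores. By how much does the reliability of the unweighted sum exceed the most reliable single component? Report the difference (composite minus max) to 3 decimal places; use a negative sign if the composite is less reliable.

-0.057

Var(sum) = 2 + 1.16 = 3.16; true-score variance = 1.6 + 1.16 = 2.76; composite reliability = 0.8734.
Max component reliability = 0.9300.
Difference = 0.8734 − 0.9300 = -0.057.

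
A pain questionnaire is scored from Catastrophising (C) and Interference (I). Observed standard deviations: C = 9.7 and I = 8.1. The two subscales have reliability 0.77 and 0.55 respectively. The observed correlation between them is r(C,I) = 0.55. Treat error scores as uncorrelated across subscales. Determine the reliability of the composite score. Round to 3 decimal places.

0.792

Var(C+I) = 9.7² + 8.1² + 2·[9.7·8.1·0.55] = 159.7 + 86.427 = 246.127.
Under uncorrelated errors the observed covariances equal the true-score covariances, so only the own-variance terms attenuate.
True-score variance = [9.7²·0.77 + 8.1²·0.55] + 86.427 = 108.535 + 86.427 = 194.962.
Reliability = 194.962 / 246.127 = 0.792.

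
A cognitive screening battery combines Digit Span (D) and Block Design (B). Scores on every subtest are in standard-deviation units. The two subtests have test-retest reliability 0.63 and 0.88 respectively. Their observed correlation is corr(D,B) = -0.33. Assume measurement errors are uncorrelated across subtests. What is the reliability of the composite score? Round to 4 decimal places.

0.6343

Var(D+B) = 2 + 2·[(-0.33)] = 2 − 0.66 = 1.34.
With uncorrelated errors the cross-covariances are all true-score covariance, so they carry over unchanged; only the diagonal terms shrink to ρᵢσᵢ².
True-score variance = [0.63 + 0.88] − 0.66 = 1.51 − 0.66 = 0.85.
Reliability = 0.85 / 1.34 = 0.6343.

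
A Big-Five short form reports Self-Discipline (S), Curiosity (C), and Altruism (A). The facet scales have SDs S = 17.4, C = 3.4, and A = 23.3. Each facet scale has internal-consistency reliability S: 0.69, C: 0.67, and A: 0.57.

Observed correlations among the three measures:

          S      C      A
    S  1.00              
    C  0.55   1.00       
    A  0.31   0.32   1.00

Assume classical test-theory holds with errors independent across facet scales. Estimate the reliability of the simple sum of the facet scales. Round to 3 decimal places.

0.730

Var(S+C+A) = 17.4² + 3.4² + 23.3² + 2·[17.4·3.4·0.55 + 17.4·23.3·0.31 + 3.4·23.3·0.32] = 857.21 + 367.137 = 1224.35.
Because errors are independent across components, Cov(Tᵢ,Tⱼ) = Cov(Xᵢ,Xⱼ); the off-diagonal part of the true-score variance is the same as above.
True-score variance = [17.4²·0.69 + 3.4²·0.67 + 23.3²·0.57] + 367.137 = 526.097 + 367.137 = 893.234.
Reliability = 893.234 / 1224.35 = 0.730.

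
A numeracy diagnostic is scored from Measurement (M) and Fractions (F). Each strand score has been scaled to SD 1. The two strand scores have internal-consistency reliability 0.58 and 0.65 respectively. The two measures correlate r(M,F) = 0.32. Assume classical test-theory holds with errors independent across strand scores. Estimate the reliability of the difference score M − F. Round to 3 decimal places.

0.434

Var(M−F) = 1 + 1 − 2·0.32 = 2 − 0.64 = 1.36.
With uncorrelated errors the cross-covariances are all true-score covariance, so they carry over unchanged; only the diagonal terms shrink to ρᵢσᵢ².
True-score variance = [0.58 + 0.65] − 0.64 = 1.23 − 0.64 = 0.59.
Reliability = 0.59 / 1.36 = 0.434.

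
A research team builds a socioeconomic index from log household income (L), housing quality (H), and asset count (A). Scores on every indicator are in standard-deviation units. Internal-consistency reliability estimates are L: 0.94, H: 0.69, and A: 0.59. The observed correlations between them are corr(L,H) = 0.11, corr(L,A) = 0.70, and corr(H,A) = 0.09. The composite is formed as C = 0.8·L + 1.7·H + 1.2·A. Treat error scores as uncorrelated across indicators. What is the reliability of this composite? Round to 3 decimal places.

Var(C) = 0.8² + 1.7² + 1.2² + 2·[1.36·0.11 + 0.96·0.70 + 2.04·0.09] = 4.97 + 2.0104 = 6.9804.
Because errors are independent across components, Cov(Tᵢ,Tⱼ) = Cov(Xᵢ,Xⱼ); the off-diagonal part of the true-score variance is the same as above.
True-score variance = [0.8²·0.94 + 1.7²·0.69 + 1.2²·0.59] + 2.0104 = 3.4453 + 2.0104 = 5.4557.
Reliability = 5.4557 / 6.9804 = 0.782.

0.782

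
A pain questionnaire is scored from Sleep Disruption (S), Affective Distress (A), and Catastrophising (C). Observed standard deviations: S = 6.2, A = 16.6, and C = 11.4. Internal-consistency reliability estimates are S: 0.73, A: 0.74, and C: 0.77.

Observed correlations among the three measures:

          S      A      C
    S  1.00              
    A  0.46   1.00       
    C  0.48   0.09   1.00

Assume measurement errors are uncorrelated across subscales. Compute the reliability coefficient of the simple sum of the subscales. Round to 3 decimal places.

0.825

Var(S+A+C) = 6.2² + 16.6² + 11.4² + 2·[6.2·16.6·0.46 + 6.2·11.4·0.48 + 16.6·11.4·0.09] = 443.96 + 196.602 = 640.562.
With uncorrelated errors the cross-covariances are all true-score covariance, so they carry over unchanged; only the diagonal terms shrink to ρᵢσᵢ².
True-score variance = [6.2²·0.73 + 16.6²·0.74 + 11.4²·0.77] + 196.602 = 332.045 + 196.602 = 528.647.
Reliability = 528.647 / 640.562 = 0.825.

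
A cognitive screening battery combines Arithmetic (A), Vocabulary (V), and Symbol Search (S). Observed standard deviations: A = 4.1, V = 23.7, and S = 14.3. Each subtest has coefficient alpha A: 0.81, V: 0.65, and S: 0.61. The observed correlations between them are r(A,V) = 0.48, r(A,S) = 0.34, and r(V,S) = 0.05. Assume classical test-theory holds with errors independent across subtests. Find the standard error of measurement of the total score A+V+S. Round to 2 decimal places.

Var(total) = 782.99 + 167.043 = 950.033.
True-score variance = 503.454 + 167.043 = 670.496, so reliability = 0.7058.
Error variance = 950.033 − 670.496 = 279.536; SEM = √279.536 = 16.72.

16.72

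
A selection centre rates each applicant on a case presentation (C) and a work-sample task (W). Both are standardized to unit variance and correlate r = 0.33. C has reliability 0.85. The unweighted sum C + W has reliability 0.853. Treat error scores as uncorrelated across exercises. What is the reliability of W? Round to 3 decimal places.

Var(C+W) = 2 + 2·0.33 = 2.660.
True-score variance = ρ_C + ρ_W + 2·0.33, so 0.853 = (0.85 + ρ_W + 0.66) / 2.660.
ρ_W = 0.853·2.660 − 0.85 − 0.66 = 0.759.

0.759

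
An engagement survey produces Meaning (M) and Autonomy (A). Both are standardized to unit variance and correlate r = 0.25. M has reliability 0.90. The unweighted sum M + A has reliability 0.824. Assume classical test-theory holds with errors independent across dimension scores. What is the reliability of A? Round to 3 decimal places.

Var(M+A) = 2 + 2·0.25 = 2.500.
True-score variance = ρ_M + ρ_A + 2·0.25, so 0.824 = (0.90 + ρ_A + 0.50) / 2.500.
ρ_A = 0.824·2.500 − 0.90 − 0.50 = 0.660.

0.660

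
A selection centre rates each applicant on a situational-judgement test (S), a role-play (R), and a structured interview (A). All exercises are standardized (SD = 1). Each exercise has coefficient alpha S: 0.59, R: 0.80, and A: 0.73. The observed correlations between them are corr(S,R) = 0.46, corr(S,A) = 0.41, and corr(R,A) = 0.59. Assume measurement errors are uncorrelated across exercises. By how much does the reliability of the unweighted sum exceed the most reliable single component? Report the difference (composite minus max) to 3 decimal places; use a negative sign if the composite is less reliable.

0.051

Var(sum) = 3 + 2.92 = 5.92; true-score variance = 2.12 + 2.92 = 5.04; composite reliability = 0.8514.
Max component reliability = 0.8000.
Difference = 0.8514 − 0.8000 = 0.051.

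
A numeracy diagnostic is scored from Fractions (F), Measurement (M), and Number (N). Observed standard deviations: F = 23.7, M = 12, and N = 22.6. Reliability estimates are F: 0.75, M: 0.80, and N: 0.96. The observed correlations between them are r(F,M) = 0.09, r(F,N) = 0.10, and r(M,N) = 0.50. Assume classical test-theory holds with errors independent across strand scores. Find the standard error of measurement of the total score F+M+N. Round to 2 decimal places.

Var(total) = 1216.45 + 429.516 = 1645.97.
True-score variance = 1026.8 + 429.516 = 1456.31, so reliability = 0.8848.
Error variance = 1645.97 − 1456.31 = 189.653; SEM = √189.653 = 13.77.

13.77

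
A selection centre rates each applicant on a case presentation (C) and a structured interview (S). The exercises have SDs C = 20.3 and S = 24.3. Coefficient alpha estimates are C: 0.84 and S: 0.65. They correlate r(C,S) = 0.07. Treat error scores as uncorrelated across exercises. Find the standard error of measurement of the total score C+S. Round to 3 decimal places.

Var(total) = 1002.58 + 69.0606 = 1071.64.
True-score variance = 729.974 + 69.0606 = 799.035, so reliability = 0.7456.
Error variance = 1071.64 − 799.035 = 272.606; SEM = √272.606 = 16.511.

16.511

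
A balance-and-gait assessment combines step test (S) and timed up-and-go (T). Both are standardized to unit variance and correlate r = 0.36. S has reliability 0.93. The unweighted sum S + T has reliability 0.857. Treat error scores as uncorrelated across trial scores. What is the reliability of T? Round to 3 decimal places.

0.681

Var(S+T) = 2 + 2·0.36 = 2.720.
True-score variance = ρ_S + ρ_T + 2·0.36, so 0.857 = (0.93 + ρ_T + 0.72) / 2.720.
ρ_T = 0.857·2.720 − 0.93 − 0.72 = 0.681.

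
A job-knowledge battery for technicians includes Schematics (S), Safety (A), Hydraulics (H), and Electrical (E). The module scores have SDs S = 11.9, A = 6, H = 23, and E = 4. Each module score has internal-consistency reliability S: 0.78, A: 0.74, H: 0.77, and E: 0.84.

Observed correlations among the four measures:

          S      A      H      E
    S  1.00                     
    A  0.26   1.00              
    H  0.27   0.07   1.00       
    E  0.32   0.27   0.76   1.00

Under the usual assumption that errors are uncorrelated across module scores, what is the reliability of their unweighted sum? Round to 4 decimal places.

0.8516

Var(S+A+H+E) = 11.9² + 6² + 23² + 4² + 2·[11.9·6·0.26 + 11.9·23·0.27 + 11.9·4·0.32 + 6·23·0.07 + 6·4·0.27 + 23·4·0.76] = 722.61 + 387.51 = 1110.12.
With uncorrelated errors the cross-covariances are all true-score covariance, so they carry over unchanged; only the diagonal terms shrink to ρᵢσᵢ².
True-score variance = [11.9²·0.78 + 6²·0.74 + 23²·0.77 + 4²·0.84] + 387.51 = 557.866 + 387.51 = 945.376.
Reliability = 945.376 / 1110.12 = 0.8516.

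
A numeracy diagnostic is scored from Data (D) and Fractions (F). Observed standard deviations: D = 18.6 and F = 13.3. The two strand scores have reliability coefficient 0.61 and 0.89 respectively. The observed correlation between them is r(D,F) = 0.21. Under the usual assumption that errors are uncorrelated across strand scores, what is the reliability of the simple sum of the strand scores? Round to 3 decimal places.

Var(D+F) = 18.6² + 13.3² + 2·[18.6·13.3·0.21] = 522.85 + 103.9 = 626.75.
Under uncorrelated errors the observed covariances equal the true-score covariances, so only the own-variance terms attenuate.
True-score variance = [18.6²·0.61 + 13.3²·0.89] + 103.9 = 368.468 + 103.9 = 472.367.
Reliability = 472.367 / 626.75 = 0.754.

0.754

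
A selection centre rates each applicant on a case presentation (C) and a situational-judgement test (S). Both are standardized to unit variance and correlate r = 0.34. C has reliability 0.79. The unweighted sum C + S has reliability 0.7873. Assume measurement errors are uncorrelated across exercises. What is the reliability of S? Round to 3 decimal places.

0.640

Var(C+S) = 2 + 2·0.34 = 2.680.
True-score variance = ρ_C + ρ_S + 2·0.34, so 0.7873 = (0.79 + ρ_S + 0.68) / 2.680.
ρ_S = 0.7873·2.680 − 0.79 − 0.68 = 0.640.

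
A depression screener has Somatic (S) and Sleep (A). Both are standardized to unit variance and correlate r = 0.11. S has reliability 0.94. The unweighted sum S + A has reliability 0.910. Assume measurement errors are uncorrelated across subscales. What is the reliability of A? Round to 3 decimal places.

Var(S+A) = 2 + 2·0.11 = 2.220.
True-score variance = ρ_S + ρ_A + 2·0.11, so 0.910 = (0.94 + ρ_A + 0.22) / 2.220.
ρ_A = 0.910·2.220 − 0.94 − 0.22 = 0.860.

0.860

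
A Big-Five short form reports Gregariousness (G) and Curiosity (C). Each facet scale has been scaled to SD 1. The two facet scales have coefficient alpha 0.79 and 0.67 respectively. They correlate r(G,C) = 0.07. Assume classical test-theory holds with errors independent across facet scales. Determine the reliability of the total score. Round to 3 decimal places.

0.748

Var(G+C) = 2 + 2·[0.07] = 2 + 0.14 = 2.14.
Because errors are independent across components, Cov(Tᵢ,Tⱼ) = Cov(Xᵢ,Xⱼ); the off-diagonal part of the true-score variance is the same as above.
True-score variance = [0.79 + 0.67] + 0.14 = 1.46 + 0.14 = 1.6.
Reliability = 1.6 / 2.14 = 0.748.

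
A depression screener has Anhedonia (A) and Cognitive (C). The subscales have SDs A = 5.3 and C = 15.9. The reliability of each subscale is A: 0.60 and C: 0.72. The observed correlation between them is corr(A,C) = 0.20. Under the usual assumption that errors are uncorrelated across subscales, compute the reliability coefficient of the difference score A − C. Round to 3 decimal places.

0.668

Var(A−C) = 5.3² + 15.9² − 2·5.3·15.9·0.20 = 280.9 − 33.708 = 247.192.
Because errors are independent across components, Cov(Tᵢ,Tⱼ) = Cov(Xᵢ,Xⱼ); the off-diagonal part of the true-score variance is the same as above.
True-score variance = [5.3²·0.60 + 15.9²·0.72] − 33.708 = 198.877 − 33.708 = 165.169.
Reliability = 165.169 / 247.192 = 0.668.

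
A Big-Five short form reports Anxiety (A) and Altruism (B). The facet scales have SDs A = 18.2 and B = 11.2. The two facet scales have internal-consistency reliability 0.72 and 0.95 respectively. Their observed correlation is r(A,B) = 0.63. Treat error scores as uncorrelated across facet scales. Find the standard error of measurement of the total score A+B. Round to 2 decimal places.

Var(total) = 456.68 + 256.838 = 713.518.
True-score variance = 357.661 + 256.838 = 614.499, so reliability = 0.8612.
Error variance = 713.518 − 614.499 = 99.0192; SEM = √99.0192 = 9.95.

9.95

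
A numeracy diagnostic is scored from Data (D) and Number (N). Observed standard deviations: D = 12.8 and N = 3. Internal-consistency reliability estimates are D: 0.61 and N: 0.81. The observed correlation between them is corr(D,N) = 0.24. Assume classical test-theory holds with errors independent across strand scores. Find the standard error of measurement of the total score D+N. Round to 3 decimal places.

Var(total) = 172.84 + 18.432 = 191.272.
True-score variance = 107.232 + 18.432 = 125.664, so reliability = 0.6570.
Error variance = 191.272 − 125.664 = 65.6076; SEM = √65.6076 = 8.100.

8.100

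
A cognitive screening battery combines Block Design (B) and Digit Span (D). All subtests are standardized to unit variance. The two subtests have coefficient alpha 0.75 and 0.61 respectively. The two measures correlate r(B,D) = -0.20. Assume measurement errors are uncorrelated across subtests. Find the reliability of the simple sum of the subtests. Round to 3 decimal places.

0.600

Var(B+D) = 2 + 2·[(-0.20)] = 2 − 0.4 = 1.6.
Under uncorrelated errors the observed covariances equal the true-score covariances, so only the own-variance terms attenuate.
True-score variance = [0.75 + 0.61] − 0.4 = 1.36 − 0.4 = 0.96.
Reliability = 0.96 / 1.6 = 0.600.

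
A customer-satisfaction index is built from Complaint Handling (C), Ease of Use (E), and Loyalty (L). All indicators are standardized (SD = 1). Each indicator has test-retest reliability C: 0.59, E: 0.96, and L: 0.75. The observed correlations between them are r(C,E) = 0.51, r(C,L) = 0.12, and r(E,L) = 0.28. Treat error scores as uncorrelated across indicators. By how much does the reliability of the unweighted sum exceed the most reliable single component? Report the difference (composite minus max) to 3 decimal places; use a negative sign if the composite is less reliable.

Var(sum) = 3 + 1.82 = 4.82; true-score variance = 2.3 + 1.82 = 4.12; composite reliability = 0.8548.
Max component reliability = 0.9600.
Difference = 0.8548 − 0.9600 = -0.105.

-0.105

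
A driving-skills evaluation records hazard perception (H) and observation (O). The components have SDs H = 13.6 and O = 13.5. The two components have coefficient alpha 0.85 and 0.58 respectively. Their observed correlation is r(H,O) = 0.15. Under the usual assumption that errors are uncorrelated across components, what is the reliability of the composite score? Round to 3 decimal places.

Var(H+O) = 13.6² + 13.5² + 2·[13.6·13.5·0.15] = 367.21 + 55.08 = 422.29.
Under uncorrelated errors the observed covariances equal the true-score covariances, so only the own-variance terms attenuate.
True-score variance = [13.6²·0.85 + 13.5²·0.58] + 55.08 = 262.921 + 55.08 = 318.001.
Reliability = 318.001 / 422.29 = 0.753.

0.753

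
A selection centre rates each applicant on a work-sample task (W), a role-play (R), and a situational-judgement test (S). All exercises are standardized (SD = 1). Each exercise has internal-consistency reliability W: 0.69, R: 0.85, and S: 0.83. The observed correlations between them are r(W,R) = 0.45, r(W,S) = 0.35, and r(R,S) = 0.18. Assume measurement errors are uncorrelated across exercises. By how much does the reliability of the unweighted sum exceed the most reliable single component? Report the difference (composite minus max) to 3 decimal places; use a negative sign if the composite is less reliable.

Var(sum) = 3 + 1.96 = 4.96; true-score variance = 2.37 + 1.96 = 4.33; composite reliability = 0.8730.
Max component reliability = 0.8500.
Difference = 0.8730 − 0.8500 = 0.023.

0.023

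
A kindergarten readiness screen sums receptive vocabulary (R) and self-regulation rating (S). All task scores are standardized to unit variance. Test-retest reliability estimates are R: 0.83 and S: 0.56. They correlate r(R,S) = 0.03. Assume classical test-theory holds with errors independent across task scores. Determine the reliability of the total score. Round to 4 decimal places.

Var(R+S) = 2 + 2·[0.03] = 2 + 0.06 = 2.06.
Under uncorrelated errors the observed covariances equal the true-score covariances, so only the own-variance terms attenuate.
True-score variance = [0.83 + 0.56] + 0.06 = 1.39 + 0.06 = 1.45.
Reliability = 1.45 / 2.06 = 0.7039.

0.7039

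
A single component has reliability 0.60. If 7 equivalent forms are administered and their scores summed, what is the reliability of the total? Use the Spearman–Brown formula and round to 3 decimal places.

ρ_k = kρ / (1 + (k−1)ρ) = 7·0.60 / (1 + 6·0.60) = 4.200 / 4.600 = 0.913.

0.913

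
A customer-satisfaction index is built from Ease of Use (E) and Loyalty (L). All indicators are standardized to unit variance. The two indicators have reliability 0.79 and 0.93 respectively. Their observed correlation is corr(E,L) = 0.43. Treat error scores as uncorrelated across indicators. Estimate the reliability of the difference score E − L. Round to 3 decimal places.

0.754

Var(E−L) = 1 + 1 − 2·0.43 = 2 − 0.86 = 1.14.
Under uncorrelated errors the observed covariances equal the true-score covariances, so only the own-variance terms attenuate.
True-score variance = [0.79 + 0.93] − 0.86 = 1.72 − 0.86 = 0.86.
Reliability = 0.86 / 1.14 = 0.754.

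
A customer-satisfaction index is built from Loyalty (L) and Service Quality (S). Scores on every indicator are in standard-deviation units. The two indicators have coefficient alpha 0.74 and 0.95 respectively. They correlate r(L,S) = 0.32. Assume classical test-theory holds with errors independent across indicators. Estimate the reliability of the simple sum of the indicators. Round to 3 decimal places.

0.883

Var(L+S) = 2 + 2·[0.32] = 2 + 0.64 = 2.64.
With uncorrelated errors the cross-covariances are all true-score covariance, so they carry over unchanged; only the diagonal terms shrink to ρᵢσᵢ².
True-score variance = [0.74 + 0.95] + 0.64 = 1.69 + 0.64 = 2.33.
Reliability = 2.33 / 2.64 = 0.883.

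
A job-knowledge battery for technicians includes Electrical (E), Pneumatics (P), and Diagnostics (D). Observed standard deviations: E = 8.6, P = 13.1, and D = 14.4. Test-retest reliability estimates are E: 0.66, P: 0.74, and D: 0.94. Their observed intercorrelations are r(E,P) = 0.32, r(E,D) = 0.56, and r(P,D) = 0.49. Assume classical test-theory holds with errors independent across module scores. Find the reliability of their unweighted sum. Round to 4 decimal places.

Var(E+P+D) = 8.6² + 13.1² + 14.4² + 2·[8.6·13.1·0.32 + 8.6·14.4·0.56 + 13.1·14.4·0.49] = 452.93 + 395.67 = 848.6.
With uncorrelated errors the cross-covariances are all true-score covariance, so they carry over unchanged; only the diagonal terms shrink to ρᵢσᵢ².
True-score variance = [8.6²·0.66 + 13.1²·0.74 + 14.4²·0.94] + 395.67 = 370.723 + 395.67 = 766.394.
Reliability = 766.394 / 848.6 = 0.9031.

0.9031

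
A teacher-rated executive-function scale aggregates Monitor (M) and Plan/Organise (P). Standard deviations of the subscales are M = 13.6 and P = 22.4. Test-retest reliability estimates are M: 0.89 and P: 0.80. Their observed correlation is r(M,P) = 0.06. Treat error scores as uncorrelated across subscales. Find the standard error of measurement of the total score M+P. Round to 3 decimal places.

Var(total) = 686.72 + 36.5568 = 723.277.
True-score variance = 566.022 + 36.5568 = 602.579, so reliability = 0.8331.
Error variance = 723.277 − 602.579 = 120.698; SEM = √120.698 = 10.986.

10.986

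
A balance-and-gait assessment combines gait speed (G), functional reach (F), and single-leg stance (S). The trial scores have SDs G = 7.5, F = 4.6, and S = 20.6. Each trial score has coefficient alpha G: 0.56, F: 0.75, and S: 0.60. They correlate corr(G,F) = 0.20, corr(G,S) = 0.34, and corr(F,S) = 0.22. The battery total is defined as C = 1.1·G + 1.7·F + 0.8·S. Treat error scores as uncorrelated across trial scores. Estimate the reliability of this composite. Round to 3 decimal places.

0.733

Var(C) = 1.1²·7.5² + 1.7²·4.6² + 0.8²·20.6² + 2·[1.87·7.5·4.6·0.20 + 0.88·7.5·20.6·0.34 + 1.36·4.6·20.6·0.22] = 400.805 + 174.963 = 575.768.
With uncorrelated errors the cross-covariances are all true-score covariance, so they carry over unchanged; only the diagonal terms shrink to ρᵢσᵢ².
True-score variance = [1.1²·7.5²·0.56 + 1.7²·4.6²·0.75 + 0.8²·20.6²·0.60] + 174.963 = 246.934 + 174.963 = 421.897.
Reliability = 421.897 / 575.768 = 0.733.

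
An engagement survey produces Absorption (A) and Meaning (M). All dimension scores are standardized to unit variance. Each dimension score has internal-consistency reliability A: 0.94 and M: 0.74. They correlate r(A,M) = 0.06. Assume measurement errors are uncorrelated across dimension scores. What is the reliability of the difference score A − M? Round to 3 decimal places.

Var(A−M) = 1 + 1 − 2·0.06 = 2 − 0.12 = 1.88.
With uncorrelated errors the cross-covariances are all true-score covariance, so they carry over unchanged; only the diagonal terms shrink to ρᵢσᵢ².
True-score variance = [0.94 + 0.74] − 0.12 = 1.68 − 0.12 = 1.56.
Reliability = 1.56 / 1.88 = 0.830.

0.830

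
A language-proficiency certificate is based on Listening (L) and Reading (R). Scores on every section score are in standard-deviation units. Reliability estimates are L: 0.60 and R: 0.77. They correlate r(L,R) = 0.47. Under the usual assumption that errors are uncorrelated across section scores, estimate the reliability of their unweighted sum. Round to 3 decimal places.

0.786

Var(L+R) = 2 + 2·[0.47] = 2 + 0.94 = 2.94.
Because errors are independent across components, Cov(Tᵢ,Tⱼ) = Cov(Xᵢ,Xⱼ); the off-diagonal part of the true-score variance is the same as above.
True-score variance = [0.60 + 0.77] + 0.94 = 1.37 + 0.94 = 2.31.
Reliability = 2.31 / 2.94 = 0.786.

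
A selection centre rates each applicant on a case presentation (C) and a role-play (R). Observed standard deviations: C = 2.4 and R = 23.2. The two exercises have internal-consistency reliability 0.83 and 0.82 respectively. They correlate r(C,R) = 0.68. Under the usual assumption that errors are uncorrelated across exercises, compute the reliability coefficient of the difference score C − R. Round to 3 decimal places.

Var(C−R) = 2.4² + 23.2² − 2·2.4·23.2·0.68 = 544 − 75.7248 = 468.275.
With uncorrelated errors the cross-covariances are all true-score covariance, so they carry over unchanged; only the diagonal terms shrink to ρᵢσᵢ².
True-score variance = [2.4²·0.83 + 23.2²·0.82] − 75.7248 = 446.138 − 75.7248 = 370.413.
Reliability = 370.413 / 468.275 = 0.791.

0.791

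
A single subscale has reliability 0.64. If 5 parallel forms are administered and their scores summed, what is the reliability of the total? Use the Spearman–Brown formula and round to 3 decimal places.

ρ_k = kρ / (1 + (k−1)ρ) = 5·0.64 / (1 + 4·0.64) = 3.200 / 3.560 = 0.899.

0.899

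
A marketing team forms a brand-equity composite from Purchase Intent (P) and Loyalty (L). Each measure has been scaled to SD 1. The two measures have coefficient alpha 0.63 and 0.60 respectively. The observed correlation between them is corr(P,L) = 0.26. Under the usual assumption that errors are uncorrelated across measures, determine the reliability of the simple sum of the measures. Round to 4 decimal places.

0.6944

Var(P+L) = 2 + 2·[0.26] = 2 + 0.52 = 2.52.
Because errors are independent across components, Cov(Tᵢ,Tⱼ) = Cov(Xᵢ,Xⱼ); the off-diagonal part of the true-score variance is the same as above.
True-score variance = [0.63 + 0.60] + 0.52 = 1.23 + 0.52 = 1.75.
Reliability = 1.75 / 2.52 = 0.6944.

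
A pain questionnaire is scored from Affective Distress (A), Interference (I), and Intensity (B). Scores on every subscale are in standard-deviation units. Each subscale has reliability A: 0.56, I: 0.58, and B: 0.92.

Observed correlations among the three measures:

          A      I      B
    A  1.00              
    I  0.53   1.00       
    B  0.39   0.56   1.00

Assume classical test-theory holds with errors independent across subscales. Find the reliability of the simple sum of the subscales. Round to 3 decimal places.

0.842

Var(A+I+B) = 3 + 2·[0.53 + 0.39 + 0.56] = 3 + 2.96 = 5.96.
Because errors are independent across components, Cov(Tᵢ,Tⱼ) = Cov(Xᵢ,Xⱼ); the off-diagonal part of the true-score variance is the same as above.
True-score variance = [0.56 + 0.58 + 0.92] + 2.96 = 2.06 + 2.96 = 5.02.
Reliability = 5.02 / 5.96 = 0.842.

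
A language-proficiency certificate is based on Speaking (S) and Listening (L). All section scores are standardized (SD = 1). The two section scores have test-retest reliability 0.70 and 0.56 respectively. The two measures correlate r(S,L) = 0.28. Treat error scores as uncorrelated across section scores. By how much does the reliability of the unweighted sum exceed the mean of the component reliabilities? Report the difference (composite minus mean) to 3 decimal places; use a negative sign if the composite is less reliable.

0.081

Var(sum) = 2 + 0.56 = 2.56; true-score variance = 1.26 + 0.56 = 1.82; composite reliability = 0.7109.
Mean component reliability = 0.6300.
Difference = 0.7109 − 0.6300 = 0.081.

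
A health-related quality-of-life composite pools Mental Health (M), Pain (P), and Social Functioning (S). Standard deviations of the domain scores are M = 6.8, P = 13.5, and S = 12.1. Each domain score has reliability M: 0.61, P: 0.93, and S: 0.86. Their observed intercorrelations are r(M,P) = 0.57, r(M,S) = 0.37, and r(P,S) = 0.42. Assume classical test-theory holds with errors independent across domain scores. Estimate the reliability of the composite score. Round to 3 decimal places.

Var(M+P+S) = 6.8² + 13.5² + 12.1² + 2·[6.8·13.5·0.57 + 6.8·12.1·0.37 + 13.5·12.1·0.42] = 374.9 + 302.753 = 677.653.
Under uncorrelated errors the observed covariances equal the true-score covariances, so only the own-variance terms attenuate.
True-score variance = [6.8²·0.61 + 13.5²·0.93 + 12.1²·0.86] + 302.753 = 323.611 + 302.753 = 626.365.
Reliability = 626.365 / 677.653 = 0.924.

0.924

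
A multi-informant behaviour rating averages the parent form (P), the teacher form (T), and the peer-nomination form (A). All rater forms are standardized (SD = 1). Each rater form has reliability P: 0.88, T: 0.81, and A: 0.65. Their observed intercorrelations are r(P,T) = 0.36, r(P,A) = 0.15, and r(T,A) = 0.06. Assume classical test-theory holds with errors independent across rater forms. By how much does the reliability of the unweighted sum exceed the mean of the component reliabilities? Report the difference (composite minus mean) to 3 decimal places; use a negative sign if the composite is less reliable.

0.061

Var(sum) = 3 + 1.14 = 4.14; true-score variance = 2.34 + 1.14 = 3.48; composite reliability = 0.8406.
Mean component reliability = 0.7800.
Difference = 0.8406 − 0.7800 = 0.061.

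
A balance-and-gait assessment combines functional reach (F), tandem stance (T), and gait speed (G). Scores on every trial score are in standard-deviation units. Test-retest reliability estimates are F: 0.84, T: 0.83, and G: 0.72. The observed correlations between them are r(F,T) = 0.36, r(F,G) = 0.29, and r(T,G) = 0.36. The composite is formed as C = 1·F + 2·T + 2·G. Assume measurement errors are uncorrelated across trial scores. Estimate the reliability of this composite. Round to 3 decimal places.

0.865

Var(C) = 1 + 2² + 2² + 2·[2·0.36 + 2·0.29 + 4·0.36] = 9 + 5.48 = 14.48.
Under uncorrelated errors the observed covariances equal the true-score covariances, so only the own-variance terms attenuate.
True-score variance = [0.84 + 2²·0.83 + 2²·0.72] + 5.48 = 7.04 + 5.48 = 12.52.
Reliability = 12.52 / 14.48 = 0.865.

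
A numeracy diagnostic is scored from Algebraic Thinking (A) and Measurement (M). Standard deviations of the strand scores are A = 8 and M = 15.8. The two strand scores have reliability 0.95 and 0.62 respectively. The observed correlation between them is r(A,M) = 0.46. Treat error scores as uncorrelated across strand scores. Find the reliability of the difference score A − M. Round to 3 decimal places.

Var(A−M) = 8² + 15.8² − 2·8·15.8·0.46 = 313.64 − 116.288 = 197.352.
With uncorrelated errors the cross-covariances are all true-score covariance, so they carry over unchanged; only the diagonal terms shrink to ρᵢσᵢ².
True-score variance = [8²·0.95 + 15.8²·0.62] − 116.288 = 215.577 − 116.288 = 99.2888.
Reliability = 99.2888 / 197.352 = 0.503.

0.503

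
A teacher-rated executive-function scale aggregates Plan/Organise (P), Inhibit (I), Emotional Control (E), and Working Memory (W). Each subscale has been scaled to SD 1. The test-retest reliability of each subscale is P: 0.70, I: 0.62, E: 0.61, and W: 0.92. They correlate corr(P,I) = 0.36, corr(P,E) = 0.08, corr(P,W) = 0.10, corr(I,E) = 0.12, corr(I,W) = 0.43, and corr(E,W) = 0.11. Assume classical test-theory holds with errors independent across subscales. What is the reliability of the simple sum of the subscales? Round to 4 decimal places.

0.8203

Var(P+I+E+W) = 4 + 2·[0.36 + 0.08 + 0.10 + 0.12 + 0.43 + 0.11] = 4 + 2.4 = 6.4.
With uncorrelated errors the cross-covariances are all true-score covariance, so they carry over unchanged; only the diagonal terms shrink to ρᵢσᵢ².
True-score variance = [0.70 + 0.62 + 0.61 + 0.92] + 2.4 = 2.85 + 2.4 = 5.25.
Reliability = 5.25 / 6.4 = 0.8203.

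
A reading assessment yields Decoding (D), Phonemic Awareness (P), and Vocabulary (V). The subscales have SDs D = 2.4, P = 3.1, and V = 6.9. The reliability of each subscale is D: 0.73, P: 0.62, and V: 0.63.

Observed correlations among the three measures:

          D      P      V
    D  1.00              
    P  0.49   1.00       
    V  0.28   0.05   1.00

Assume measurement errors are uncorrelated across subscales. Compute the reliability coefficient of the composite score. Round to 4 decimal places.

0.7206

Var(D+P+V) = 2.4² + 3.1² + 6.9² + 2·[2.4·3.1·0.49 + 2.4·6.9·0.28 + 3.1·6.9·0.05] = 62.98 + 18.7038 = 81.6838.
With uncorrelated errors the cross-covariances are all true-score covariance, so they carry over unchanged; only the diagonal terms shrink to ρᵢσᵢ².
True-score variance = [2.4²·0.73 + 3.1²·0.62 + 6.9²·0.63] + 18.7038 = 40.1573 + 18.7038 = 58.8611.
Reliability = 58.8611 / 81.6838 = 0.7206.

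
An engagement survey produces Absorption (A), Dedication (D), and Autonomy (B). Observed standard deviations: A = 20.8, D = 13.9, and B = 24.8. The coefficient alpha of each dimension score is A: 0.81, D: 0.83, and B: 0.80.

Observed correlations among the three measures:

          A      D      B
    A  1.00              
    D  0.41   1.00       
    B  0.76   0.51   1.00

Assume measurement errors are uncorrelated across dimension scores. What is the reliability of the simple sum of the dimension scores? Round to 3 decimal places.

Var(A+D+B) = 20.8² + 13.9² + 24.8² + 2·[20.8·13.9·0.41 + 20.8·24.8·0.76 + 13.9·24.8·0.51] = 1240.89 + 1372.77 = 2613.66.
Because errors are independent across components, Cov(Tᵢ,Tⱼ) = Cov(Xᵢ,Xⱼ); the off-diagonal part of the true-score variance is the same as above.
True-score variance = [20.8²·0.81 + 13.9²·0.83 + 24.8²·0.80] + 1372.77 = 1002.83 + 1372.77 = 2375.6.
Reliability = 2375.6 / 2613.66 = 0.909.

0.909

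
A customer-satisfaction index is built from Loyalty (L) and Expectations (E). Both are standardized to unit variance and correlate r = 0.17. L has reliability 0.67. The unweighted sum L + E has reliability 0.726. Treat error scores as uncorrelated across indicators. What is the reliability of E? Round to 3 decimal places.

0.689

Var(L+E) = 2 + 2·0.17 = 2.340.
True-score variance = ρ_L + ρ_E + 2·0.17, so 0.726 = (0.67 + ρ_E + 0.34) / 2.340.
ρ_E = 0.726·2.340 − 0.67 − 0.34 = 0.689.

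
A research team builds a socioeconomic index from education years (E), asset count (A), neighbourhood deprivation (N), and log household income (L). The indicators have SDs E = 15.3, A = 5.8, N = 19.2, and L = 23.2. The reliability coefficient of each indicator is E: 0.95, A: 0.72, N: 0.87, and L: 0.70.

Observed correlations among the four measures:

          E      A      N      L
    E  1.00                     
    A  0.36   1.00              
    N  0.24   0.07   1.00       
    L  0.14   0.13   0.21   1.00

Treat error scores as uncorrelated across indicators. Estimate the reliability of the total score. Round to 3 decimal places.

Var(E+A+N+L) = 15.3² + 5.8² + 19.2² + 23.2² + 2·[15.3·5.8·0.36 + 15.3·19.2·0.24 + 15.3·23.2·0.14 + 5.8·19.2·0.07 + 5.8·23.2·0.13 + 19.2·23.2·0.21] = 1174.61 + 541.947 = 1716.56.
Because errors are independent across components, Cov(Tᵢ,Tⱼ) = Cov(Xᵢ,Xⱼ); the off-diagonal part of the true-score variance is the same as above.
True-score variance = [15.3²·0.95 + 5.8²·0.72 + 19.2²·0.87 + 23.2²·0.70] + 541.947 = 944.091 + 541.947 = 1486.04.
Reliability = 1486.04 / 1716.56 = 0.866.

0.866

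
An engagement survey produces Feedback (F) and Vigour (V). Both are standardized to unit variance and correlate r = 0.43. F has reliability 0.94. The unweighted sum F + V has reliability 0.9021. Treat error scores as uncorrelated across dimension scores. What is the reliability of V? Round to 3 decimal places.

0.780

Var(F+V) = 2 + 2·0.43 = 2.860.
True-score variance = ρ_F + ρ_V + 2·0.43, so 0.9021 = (0.94 + ρ_V + 0.86) / 2.860.
ρ_V = 0.9021·2.860 − 0.94 − 0.86 = 0.780.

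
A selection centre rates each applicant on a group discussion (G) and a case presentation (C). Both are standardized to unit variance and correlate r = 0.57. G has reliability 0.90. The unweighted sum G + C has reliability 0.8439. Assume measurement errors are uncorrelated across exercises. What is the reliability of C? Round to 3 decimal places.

Var(G+C) = 2 + 2·0.57 = 3.140.
True-score variance = ρ_G + ρ_C + 2·0.57, so 0.8439 = (0.90 + ρ_C + 1.14) / 3.140.
ρ_C = 0.8439·3.140 − 0.90 − 1.14 = 0.610.

0.610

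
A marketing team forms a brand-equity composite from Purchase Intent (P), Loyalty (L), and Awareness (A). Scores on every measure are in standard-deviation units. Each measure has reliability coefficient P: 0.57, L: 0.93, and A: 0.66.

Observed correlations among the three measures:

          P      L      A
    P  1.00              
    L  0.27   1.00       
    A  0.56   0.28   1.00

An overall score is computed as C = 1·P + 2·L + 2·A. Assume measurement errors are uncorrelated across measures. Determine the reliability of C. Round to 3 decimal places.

0.858

Var(C) = 1 + 2² + 2² + 2·[2·0.27 + 2·0.56 + 4·0.28] = 9 + 5.56 = 14.56.
With uncorrelated errors the cross-covariances are all true-score covariance, so they carry over unchanged; only the diagonal terms shrink to ρᵢσᵢ².
True-score variance = [0.57 + 2²·0.93 + 2²·0.66] + 5.56 = 6.93 + 5.56 = 12.49.
Reliability = 12.49 / 14.56 = 0.858.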